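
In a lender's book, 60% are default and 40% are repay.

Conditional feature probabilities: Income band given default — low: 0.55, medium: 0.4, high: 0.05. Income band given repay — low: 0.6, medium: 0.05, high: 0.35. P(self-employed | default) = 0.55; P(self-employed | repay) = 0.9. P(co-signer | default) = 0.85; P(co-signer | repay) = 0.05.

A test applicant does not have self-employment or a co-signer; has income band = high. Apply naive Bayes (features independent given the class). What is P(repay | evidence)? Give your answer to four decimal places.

0.8679

default: 0.6 × 0.05 × (1−0.55) × (1−0.85) = 0.002025
repay: 0.4 × 0.35 × (1−0.9) × (1−0.05) = 0.0133
P(repay | x) = 0.0133 / 0.015325 ≈ 0.8679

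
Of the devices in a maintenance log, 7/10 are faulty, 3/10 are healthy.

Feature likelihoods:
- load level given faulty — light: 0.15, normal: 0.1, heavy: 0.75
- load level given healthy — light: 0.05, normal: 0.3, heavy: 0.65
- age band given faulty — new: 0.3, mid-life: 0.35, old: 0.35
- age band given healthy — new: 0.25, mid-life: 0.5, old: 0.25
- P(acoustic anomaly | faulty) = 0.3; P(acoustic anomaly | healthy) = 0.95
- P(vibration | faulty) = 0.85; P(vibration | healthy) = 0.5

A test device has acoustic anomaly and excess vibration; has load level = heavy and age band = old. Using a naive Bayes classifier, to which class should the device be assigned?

faulty: 0.7 × 0.75 × 0.35 × 0.3 × 0.85 = 0.04685625
healthy: 0.3 × 0.65 × 0.25 × 0.95 × 0.5 = 0.02315625
Highest score → faulty.

faulty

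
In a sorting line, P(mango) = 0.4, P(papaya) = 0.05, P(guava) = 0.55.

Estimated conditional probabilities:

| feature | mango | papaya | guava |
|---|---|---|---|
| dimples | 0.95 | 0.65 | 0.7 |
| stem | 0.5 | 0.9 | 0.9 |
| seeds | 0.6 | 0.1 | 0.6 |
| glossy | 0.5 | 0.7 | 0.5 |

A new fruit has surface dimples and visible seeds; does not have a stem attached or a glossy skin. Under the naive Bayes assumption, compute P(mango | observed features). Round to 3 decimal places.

0.830

mango: 0.4 × 0.95 × (1−0.5) × 0.6 × (1−0.5) = 0.057
papaya: 0.05 × 0.65 × (1−0.9) × 0.1 × (1−0.7) = 0.0000975
guava: 0.55 × 0.7 × (1−0.9) × 0.6 × (1−0.5) = 0.01155
P(mango | x) = 0.057 / 0.0686475 ≈ 0.830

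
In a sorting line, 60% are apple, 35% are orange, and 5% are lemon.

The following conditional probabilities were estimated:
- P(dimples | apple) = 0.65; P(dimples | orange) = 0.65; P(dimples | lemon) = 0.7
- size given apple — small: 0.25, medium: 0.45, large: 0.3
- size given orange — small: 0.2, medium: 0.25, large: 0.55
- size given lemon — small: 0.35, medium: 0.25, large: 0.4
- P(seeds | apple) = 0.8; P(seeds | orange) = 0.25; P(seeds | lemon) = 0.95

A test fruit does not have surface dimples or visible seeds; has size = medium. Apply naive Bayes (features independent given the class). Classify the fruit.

apple: 0.6 × (1−0.65) × 0.45 × (1−0.8) = 0.0189
orange: 0.35 × (1−0.65) × 0.25 × (1−0.25) = 0.02296875
lemon: 0.05 × (1−0.7) × 0.25 × (1−0.95) = 0.0001875
Highest score → orange.

orange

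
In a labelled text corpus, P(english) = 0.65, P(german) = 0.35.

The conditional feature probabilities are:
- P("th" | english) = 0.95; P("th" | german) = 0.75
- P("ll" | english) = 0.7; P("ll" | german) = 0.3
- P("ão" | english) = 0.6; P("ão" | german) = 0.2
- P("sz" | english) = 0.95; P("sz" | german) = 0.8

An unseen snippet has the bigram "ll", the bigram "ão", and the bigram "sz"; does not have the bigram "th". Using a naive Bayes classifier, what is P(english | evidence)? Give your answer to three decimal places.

0.755

english: 0.65 × (1−0.95) × 0.7 × 0.6 × 0.95 = 0.0129675
german: 0.35 × (1−0.75) × 0.3 × 0.2 × 0.8 = 0.0042
P(english | x) = 0.0129675 / 0.0171675 ≈ 0.755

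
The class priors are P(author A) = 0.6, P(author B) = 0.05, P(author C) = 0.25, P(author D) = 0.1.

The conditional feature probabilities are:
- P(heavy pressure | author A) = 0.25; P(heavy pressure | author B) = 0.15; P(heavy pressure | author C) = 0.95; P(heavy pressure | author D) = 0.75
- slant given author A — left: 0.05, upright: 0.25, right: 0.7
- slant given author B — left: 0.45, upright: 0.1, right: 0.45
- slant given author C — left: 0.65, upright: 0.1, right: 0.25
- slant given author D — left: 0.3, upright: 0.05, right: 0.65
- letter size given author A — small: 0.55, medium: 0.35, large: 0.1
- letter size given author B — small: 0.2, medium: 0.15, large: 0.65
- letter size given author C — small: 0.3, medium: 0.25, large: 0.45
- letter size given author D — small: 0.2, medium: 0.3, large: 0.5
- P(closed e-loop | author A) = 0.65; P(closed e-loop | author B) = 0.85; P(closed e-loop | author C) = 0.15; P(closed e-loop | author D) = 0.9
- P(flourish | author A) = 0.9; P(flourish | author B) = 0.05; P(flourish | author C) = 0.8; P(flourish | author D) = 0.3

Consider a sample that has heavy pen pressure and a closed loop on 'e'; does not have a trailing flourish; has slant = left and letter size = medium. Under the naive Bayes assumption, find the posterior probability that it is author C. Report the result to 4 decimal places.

0.1933

author A: 0.6 × 0.25 × 0.05 × 0.35 × 0.65 × (1−0.9) = 0.000170625
author B: 0.05 × 0.15 × 0.45 × 0.15 × 0.85 × (1−0.05) = 0.000408796875
author C: 0.25 × 0.95 × 0.65 × 0.25 × 0.15 × (1−0.8) = 0.0011578125
author D: 0.1 × 0.75 × 0.3 × 0.3 × 0.9 × (1−0.3) = 0.0042525
P(author C | x) = 0.0011578125 / 0.005989734375 ≈ 0.1933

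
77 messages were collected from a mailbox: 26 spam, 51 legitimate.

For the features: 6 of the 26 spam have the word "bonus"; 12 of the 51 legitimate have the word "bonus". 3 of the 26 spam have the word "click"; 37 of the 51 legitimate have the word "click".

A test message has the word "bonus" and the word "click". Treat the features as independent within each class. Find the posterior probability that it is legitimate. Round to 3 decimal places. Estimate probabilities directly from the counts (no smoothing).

spam: (26/77) × (6/26) × (3/26) ≈ 0.00899101
legitimate: (51/77) × (12/51) × (37/51) ≈ 0.113063
P(legitimate | x) = 0.113063 / 0.12205401 ≈ 0.926

0.926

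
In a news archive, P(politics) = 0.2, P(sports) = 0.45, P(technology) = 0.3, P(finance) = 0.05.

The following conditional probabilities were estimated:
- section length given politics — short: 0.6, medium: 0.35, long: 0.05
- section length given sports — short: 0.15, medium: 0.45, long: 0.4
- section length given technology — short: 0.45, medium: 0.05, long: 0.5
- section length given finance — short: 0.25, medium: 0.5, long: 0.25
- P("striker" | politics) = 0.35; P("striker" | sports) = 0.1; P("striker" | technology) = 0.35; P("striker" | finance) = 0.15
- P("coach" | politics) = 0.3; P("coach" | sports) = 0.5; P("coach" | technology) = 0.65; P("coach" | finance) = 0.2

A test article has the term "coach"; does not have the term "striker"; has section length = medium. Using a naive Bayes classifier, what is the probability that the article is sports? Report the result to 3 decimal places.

politics: 0.2 × 0.35 × (1−0.35) × 0.3 = 0.01365
sports: 0.45 × 0.45 × (1−0.1) × 0.5 = 0.091125
technology: 0.3 × 0.05 × (1−0.35) × 0.65 = 0.0063375
finance: 0.05 × 0.5 × (1−0.15) × 0.2 = 0.00425
P(sports | x) = 0.091125 / 0.1153625 ≈ 0.790

0.790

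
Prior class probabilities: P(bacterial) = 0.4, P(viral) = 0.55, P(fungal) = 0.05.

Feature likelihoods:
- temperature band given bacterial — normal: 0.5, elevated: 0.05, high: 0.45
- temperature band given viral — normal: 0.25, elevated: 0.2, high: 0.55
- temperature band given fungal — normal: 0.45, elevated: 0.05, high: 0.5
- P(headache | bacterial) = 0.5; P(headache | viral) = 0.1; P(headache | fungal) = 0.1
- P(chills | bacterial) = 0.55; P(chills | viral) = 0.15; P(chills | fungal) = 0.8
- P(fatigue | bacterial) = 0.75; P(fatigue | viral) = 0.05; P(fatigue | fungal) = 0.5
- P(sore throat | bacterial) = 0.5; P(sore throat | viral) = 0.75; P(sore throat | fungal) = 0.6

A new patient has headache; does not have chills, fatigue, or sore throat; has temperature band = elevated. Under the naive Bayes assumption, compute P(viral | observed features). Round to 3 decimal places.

0.795

bacterial: 0.4 × 0.05 × 0.5 × (1−0.55) × (1−0.75) × (1−0.5) = 0.0005625
viral: 0.55 × 0.2 × 0.1 × (1−0.15) × (1−0.05) × (1−0.75) = 0.002220625
fungal: 0.05 × 0.05 × 0.1 × (1−0.8) × (1−0.5) × (1−0.6) = 0.00001
P(viral | x) = 0.002220625 / 0.002793125 ≈ 0.795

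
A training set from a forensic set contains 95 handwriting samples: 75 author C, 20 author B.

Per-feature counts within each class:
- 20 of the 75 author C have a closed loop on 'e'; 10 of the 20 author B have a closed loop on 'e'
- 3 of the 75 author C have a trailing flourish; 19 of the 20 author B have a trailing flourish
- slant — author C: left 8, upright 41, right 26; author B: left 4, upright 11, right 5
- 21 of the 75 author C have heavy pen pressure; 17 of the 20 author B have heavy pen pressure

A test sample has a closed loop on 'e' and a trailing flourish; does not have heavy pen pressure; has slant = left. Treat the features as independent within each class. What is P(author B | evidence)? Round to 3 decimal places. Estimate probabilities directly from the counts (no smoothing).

author C: (75/95) × (20/75) × (3/75) × (8/75) × (54/75) ≈ 0.000646737
author B: (20/95) × (10/20) × (19/20) × (4/20) × (3/20) = 0.003
P(author B | x) = 0.003 / 0.003646737 ≈ 0.823

0.823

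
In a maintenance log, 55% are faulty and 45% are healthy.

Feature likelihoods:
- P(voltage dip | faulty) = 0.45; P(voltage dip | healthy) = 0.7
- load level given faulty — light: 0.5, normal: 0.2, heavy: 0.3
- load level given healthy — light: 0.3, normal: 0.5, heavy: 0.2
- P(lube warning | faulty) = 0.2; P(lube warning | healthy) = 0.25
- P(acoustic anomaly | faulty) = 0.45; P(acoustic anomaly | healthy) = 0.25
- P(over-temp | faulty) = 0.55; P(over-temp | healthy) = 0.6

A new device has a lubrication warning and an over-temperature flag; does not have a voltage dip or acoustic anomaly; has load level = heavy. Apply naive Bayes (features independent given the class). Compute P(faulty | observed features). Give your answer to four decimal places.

0.6438

faulty: 0.55 × (1−0.45) × 0.3 × 0.2 × (1−0.45) × 0.55 = 0.005490375
healthy: 0.45 × (1−0.7) × 0.2 × 0.25 × (1−0.25) × 0.6 = 0.0030375
P(faulty | x) = 0.005490375 / 0.008527875 ≈ 0.6438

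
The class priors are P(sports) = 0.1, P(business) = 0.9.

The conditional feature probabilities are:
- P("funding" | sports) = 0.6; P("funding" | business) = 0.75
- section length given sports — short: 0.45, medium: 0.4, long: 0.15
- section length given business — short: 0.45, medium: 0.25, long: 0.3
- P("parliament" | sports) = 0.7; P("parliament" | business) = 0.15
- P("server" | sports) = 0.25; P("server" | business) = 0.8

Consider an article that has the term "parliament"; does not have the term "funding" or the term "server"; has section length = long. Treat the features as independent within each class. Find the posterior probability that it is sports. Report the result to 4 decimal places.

sports: 0.1 × (1−0.6) × 0.15 × 0.7 × (1−0.25) = 0.00315
business: 0.9 × (1−0.75) × 0.3 × 0.15 × (1−0.8) = 0.002025
P(sports | x) = 0.00315 / 0.005175 ≈ 0.6087

0.6087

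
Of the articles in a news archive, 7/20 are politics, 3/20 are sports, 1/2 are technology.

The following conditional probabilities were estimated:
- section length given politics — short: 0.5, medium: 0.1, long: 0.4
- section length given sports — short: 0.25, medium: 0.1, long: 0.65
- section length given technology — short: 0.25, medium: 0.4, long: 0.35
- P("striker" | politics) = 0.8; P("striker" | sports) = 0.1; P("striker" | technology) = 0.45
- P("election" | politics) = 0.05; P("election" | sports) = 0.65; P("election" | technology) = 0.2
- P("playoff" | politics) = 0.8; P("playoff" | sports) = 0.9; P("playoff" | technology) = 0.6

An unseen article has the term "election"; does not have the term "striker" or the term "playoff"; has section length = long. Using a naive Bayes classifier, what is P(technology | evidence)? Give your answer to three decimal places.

0.563

politics: 0.35 × 0.4 × (1−0.8) × 0.05 × (1−0.8) = 0.00028
sports: 0.15 × 0.65 × (1−0.1) × 0.65 × (1−0.9) = 0.00570375
technology: 0.5 × 0.35 × (1−0.45) × 0.2 × (1−0.6) = 0.0077
P(technology | x) = 0.0077 / 0.01368375 ≈ 0.563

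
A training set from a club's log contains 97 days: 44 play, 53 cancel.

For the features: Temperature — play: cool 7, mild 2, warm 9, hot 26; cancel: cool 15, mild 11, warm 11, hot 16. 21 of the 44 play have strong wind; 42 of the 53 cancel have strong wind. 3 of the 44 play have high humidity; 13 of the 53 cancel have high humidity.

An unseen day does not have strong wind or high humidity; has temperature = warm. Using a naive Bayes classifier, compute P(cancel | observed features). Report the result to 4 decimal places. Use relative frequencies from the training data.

0.2821

play: (44/97) × (9/44) × (23/44) × (41/44) ≈ 0.0451936
cancel: (53/97) × (11/53) × (11/53) × (40/53) ≈ 0.0177632
P(cancel | x) = 0.0177632 / 0.0629568 ≈ 0.2821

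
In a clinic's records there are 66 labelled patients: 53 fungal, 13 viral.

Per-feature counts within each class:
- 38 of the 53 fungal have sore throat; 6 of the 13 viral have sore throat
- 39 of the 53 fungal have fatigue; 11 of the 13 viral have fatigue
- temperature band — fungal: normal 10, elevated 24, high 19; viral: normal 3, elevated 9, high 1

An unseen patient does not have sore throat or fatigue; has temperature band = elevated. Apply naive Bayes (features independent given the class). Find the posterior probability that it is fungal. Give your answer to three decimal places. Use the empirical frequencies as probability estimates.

0.706

fungal: (53/66) × (15/53) × (14/53) × (24/53) ≈ 0.0271853
viral: (13/66) × (7/13) × (2/13) × (9/13) ≈ 0.0112964
P(fungal | x) = 0.0271853 / 0.0384817 ≈ 0.706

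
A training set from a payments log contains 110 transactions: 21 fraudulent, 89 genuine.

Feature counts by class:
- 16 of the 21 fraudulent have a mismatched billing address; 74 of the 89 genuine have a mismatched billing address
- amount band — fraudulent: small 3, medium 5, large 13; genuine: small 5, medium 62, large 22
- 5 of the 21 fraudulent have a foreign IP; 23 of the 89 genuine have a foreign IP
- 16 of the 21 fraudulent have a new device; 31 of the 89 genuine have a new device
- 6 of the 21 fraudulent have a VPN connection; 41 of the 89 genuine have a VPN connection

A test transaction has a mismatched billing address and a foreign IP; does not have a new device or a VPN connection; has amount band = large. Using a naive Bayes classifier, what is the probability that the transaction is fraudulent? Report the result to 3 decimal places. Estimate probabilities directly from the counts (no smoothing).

fraudulent: (21/110) × (16/21) × (13/21) × (5/21) × (5/21) × (15/21) ≈ 0.00364607
genuine: (89/110) × (74/89) × (22/89) × (23/89) × (58/89) × (48/89) ≈ 0.0151042
P(fraudulent | x) = 0.00364607 / 0.01875027 ≈ 0.194

0.194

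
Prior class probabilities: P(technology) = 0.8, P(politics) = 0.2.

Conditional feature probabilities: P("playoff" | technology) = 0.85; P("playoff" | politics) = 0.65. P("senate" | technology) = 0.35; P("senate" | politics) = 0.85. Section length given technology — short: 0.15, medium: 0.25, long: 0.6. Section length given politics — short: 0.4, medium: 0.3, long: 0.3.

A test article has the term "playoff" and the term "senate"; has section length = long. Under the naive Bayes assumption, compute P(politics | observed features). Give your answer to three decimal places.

technology: 0.8 × 0.85 × 0.35 × 0.6 = 0.1428
politics: 0.2 × 0.65 × 0.85 × 0.3 = 0.03315
P(politics | x) = 0.03315 / 0.17595 ≈ 0.188

0.188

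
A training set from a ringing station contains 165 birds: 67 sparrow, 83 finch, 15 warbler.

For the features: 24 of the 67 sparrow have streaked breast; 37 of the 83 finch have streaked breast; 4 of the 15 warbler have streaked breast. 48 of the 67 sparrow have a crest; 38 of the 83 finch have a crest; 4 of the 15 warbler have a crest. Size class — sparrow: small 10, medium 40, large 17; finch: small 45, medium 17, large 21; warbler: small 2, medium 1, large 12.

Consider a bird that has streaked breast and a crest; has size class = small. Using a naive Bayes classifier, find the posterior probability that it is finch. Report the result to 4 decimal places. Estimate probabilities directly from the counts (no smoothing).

0.7723

sparrow: (67/165) × (24/67) × (48/67) × (10/67) ≈ 0.0155532
finch: (83/165) × (37/83) × (38/83) × (45/83) ≈ 0.0556619
warbler: (15/165) × (4/15) × (4/15) × (2/15) ≈ 0.000861953
P(finch | x) = 0.0556619 / 0.072077053 ≈ 0.7723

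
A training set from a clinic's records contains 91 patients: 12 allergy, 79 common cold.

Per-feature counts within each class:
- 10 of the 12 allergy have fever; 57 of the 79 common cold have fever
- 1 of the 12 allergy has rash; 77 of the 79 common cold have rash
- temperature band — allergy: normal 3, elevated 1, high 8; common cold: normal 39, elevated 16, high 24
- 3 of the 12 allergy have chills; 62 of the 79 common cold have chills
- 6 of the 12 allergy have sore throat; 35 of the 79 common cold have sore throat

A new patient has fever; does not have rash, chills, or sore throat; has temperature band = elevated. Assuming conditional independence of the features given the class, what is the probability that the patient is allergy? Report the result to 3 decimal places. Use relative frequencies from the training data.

0.891

allergy: (12/91) × (10/12) × (11/12) × (1/12) × (9/12) × (6/12) ≈ 0.00314789
common cold: (79/91) × (57/79) × (2/79) × (16/79) × (17/79) × (44/79) ≈ 0.000384925
P(allergy | x) = 0.00314789 / 0.003532815 ≈ 0.891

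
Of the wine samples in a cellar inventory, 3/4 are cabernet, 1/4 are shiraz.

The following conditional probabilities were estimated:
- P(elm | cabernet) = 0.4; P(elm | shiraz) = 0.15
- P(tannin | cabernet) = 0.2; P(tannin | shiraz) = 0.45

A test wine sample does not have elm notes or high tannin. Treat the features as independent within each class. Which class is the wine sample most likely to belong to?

cabernet

cabernet: 0.75 × (1−0.4) × (1−0.2) = 0.36
shiraz: 0.25 × (1−0.15) × (1−0.45) = 0.116875
Highest score → cabernet.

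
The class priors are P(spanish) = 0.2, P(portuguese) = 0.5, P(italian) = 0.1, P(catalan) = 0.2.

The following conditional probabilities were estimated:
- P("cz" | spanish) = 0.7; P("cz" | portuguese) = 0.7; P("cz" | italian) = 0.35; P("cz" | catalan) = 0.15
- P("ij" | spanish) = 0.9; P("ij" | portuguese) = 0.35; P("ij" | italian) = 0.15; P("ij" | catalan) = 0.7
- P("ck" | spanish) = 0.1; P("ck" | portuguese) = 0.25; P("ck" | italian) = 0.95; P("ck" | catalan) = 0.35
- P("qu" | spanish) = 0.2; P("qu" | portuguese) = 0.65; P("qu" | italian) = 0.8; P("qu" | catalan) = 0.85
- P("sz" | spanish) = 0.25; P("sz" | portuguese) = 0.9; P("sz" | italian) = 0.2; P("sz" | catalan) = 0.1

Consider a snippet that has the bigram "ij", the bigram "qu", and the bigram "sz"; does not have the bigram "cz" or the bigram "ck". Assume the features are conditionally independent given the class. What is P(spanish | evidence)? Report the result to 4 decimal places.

spanish: 0.2 × (1−0.7) × 0.9 × (1−0.1) × 0.2 × 0.25 = 0.00243
portuguese: 0.5 × (1−0.7) × 0.35 × (1−0.25) × 0.65 × 0.9 = 0.023034375
italian: 0.1 × (1−0.35) × 0.15 × (1−0.95) × 0.8 × 0.2 = 0.000078
catalan: 0.2 × (1−0.15) × 0.7 × (1−0.35) × 0.85 × 0.1 = 0.00657475
P(spanish | x) = 0.00243 / 0.032117125 ≈ 0.0757

0.0757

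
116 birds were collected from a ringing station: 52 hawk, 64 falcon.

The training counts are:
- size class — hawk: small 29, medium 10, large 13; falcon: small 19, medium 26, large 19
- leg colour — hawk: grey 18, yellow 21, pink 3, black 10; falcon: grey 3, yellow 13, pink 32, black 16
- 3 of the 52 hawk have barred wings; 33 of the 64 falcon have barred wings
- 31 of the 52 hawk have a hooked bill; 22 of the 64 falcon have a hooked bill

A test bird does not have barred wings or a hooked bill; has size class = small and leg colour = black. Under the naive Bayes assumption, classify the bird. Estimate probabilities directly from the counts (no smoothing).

hawk

hawk: (52/116) × (29/52) × (10/52) × (49/52) × (21/52) ≈ 0.0182955
falcon: (64/116) × (19/64) × (16/64) × (31/64) × (42/64) ≈ 0.0130163
Highest score → hawk.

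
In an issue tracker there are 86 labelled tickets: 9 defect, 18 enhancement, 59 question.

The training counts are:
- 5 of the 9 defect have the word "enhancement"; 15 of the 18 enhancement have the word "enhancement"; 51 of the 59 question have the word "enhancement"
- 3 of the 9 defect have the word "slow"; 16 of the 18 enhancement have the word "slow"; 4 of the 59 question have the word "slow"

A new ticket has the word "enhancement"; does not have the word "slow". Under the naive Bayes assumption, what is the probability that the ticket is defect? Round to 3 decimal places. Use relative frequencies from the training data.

defect: (9/86) × (5/9) × (6/9) ≈ 0.0387597
enhancement: (18/86) × (15/18) × (2/18) ≈ 0.0193798
question: (59/86) × (51/59) × (55/59) ≈ 0.552818
P(defect | x) = 0.0387597 / 0.6109575 ≈ 0.063

0.063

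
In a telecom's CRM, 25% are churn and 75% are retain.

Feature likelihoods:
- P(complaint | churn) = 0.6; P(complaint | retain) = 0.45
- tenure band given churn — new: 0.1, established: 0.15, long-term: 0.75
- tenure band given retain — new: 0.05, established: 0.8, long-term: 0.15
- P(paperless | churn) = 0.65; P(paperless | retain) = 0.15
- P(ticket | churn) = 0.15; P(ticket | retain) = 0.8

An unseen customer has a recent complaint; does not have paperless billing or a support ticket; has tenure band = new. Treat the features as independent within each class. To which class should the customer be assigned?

churn

churn: 0.25 × 0.6 × 0.1 × (1−0.65) × (1−0.15) = 0.0044625
retain: 0.75 × 0.45 × 0.05 × (1−0.15) × (1−0.8) = 0.00286875
Highest score → churn.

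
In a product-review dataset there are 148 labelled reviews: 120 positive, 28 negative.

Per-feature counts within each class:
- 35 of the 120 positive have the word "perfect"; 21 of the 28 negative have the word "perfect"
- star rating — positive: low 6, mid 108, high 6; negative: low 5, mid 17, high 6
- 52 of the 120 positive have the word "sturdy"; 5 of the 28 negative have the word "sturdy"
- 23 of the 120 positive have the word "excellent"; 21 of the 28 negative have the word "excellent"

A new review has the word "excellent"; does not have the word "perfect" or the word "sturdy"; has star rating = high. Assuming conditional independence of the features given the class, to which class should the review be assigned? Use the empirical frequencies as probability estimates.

negative

positive: (120/148) × (85/120) × (6/120) × (68/120) × (23/120) ≈ 0.0031189
negative: (28/148) × (7/28) × (6/28) × (23/28) × (21/28) ≈ 0.00624397
Highest score → negative.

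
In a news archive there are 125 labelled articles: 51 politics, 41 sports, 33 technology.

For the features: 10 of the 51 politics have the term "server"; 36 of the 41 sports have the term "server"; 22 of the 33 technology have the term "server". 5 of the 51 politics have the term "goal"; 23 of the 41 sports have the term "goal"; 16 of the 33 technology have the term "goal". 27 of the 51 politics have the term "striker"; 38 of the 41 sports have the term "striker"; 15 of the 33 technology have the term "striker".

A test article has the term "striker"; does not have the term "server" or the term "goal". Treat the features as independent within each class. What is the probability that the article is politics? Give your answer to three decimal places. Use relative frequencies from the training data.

politics: (51/125) × (41/51) × (46/51) × (27/51) ≈ 0.156623
sports: (41/125) × (5/41) × (18/41) × (38/41) ≈ 0.016276
technology: (33/125) × (11/33) × (17/33) × (15/33) ≈ 0.0206061
P(politics | x) = 0.156623 / 0.1935051 ≈ 0.809

0.809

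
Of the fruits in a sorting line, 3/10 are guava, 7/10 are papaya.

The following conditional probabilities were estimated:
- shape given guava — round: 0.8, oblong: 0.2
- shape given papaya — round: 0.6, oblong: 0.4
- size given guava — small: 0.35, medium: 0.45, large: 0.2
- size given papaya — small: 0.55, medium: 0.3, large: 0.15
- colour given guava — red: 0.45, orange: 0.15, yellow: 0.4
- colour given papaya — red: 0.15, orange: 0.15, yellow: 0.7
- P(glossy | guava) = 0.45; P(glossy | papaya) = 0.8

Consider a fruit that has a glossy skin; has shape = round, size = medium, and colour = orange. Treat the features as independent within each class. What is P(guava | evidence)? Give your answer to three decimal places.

0.325

guava: 0.3 × 0.8 × 0.45 × 0.15 × 0.45 = 0.00729
papaya: 0.7 × 0.6 × 0.3 × 0.15 × 0.8 = 0.01512
P(guava | x) = 0.00729 / 0.02241 ≈ 0.325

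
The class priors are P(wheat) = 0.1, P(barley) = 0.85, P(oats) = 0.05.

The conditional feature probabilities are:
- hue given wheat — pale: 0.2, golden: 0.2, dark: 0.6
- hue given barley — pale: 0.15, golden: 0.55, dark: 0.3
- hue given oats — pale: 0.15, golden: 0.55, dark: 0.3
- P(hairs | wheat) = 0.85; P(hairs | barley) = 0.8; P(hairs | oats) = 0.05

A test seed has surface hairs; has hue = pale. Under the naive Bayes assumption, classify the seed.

wheat: 0.1 × 0.2 × 0.85 = 0.017
barley: 0.85 × 0.15 × 0.8 = 0.102
oats: 0.05 × 0.15 × 0.05 = 0.000375
Highest score → barley.

barley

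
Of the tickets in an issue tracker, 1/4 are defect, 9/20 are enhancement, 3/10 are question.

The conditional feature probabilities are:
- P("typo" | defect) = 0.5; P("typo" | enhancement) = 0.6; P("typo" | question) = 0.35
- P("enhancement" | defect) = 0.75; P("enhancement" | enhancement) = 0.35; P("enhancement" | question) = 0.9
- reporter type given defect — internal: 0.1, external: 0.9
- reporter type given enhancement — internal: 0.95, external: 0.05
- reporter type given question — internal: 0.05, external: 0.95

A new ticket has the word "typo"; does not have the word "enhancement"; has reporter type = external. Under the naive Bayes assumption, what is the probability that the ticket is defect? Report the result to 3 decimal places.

defect: 0.25 × 0.5 × (1−0.75) × 0.9 = 0.028125
enhancement: 0.45 × 0.6 × (1−0.35) × 0.05 = 0.008775
question: 0.3 × 0.35 × (1−0.9) × 0.95 = 0.009975
P(defect | x) = 0.028125 / 0.046875 ≈ 0.600

0.600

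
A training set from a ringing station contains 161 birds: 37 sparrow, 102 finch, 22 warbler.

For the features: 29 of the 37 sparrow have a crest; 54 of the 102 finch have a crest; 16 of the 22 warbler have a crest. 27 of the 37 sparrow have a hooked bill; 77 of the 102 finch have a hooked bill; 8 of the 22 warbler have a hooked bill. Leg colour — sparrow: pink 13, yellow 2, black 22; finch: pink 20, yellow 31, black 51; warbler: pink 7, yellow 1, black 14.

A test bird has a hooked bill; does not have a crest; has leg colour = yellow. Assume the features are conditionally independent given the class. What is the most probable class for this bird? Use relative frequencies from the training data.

sparrow: (37/161) × (8/37) × (27/37) × (2/37) ≈ 0.00195999
finch: (102/161) × (48/102) × (77/102) × (31/102) ≈ 0.0684018
warbler: (22/161) × (6/22) × (8/22) × (1/22) ≈ 0.000615985
Highest score → finch.

finch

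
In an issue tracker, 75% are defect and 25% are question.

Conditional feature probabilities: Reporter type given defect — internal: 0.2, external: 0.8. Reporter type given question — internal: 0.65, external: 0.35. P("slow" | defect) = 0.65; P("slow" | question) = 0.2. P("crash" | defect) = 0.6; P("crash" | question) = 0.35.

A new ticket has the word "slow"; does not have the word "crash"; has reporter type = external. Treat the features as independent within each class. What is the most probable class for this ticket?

defect: 0.75 × 0.8 × 0.65 × (1−0.6) = 0.156
question: 0.25 × 0.35 × 0.2 × (1−0.35) = 0.011375
Highest score → defect.

defect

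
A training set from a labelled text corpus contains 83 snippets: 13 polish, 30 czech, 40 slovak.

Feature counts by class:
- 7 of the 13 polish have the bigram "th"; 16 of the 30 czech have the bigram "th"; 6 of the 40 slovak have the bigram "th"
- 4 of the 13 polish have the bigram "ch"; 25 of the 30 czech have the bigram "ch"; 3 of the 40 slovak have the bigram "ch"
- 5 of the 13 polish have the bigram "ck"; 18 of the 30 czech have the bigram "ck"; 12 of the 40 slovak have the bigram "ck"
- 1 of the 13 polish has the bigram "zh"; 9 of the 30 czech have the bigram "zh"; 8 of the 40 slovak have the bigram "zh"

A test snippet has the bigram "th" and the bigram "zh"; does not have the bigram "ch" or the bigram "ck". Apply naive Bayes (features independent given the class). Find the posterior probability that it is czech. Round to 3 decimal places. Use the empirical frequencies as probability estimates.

0.241

polish: (13/83) × (7/13) × (9/13) × (8/13) × (1/13) ≈ 0.0027639
czech: (30/83) × (16/30) × (5/30) × (12/30) × (9/30) ≈ 0.00385542
slovak: (40/83) × (6/40) × (37/40) × (28/40) × (8/40) ≈ 0.00936145
P(czech | x) = 0.00385542 / 0.01598077 ≈ 0.241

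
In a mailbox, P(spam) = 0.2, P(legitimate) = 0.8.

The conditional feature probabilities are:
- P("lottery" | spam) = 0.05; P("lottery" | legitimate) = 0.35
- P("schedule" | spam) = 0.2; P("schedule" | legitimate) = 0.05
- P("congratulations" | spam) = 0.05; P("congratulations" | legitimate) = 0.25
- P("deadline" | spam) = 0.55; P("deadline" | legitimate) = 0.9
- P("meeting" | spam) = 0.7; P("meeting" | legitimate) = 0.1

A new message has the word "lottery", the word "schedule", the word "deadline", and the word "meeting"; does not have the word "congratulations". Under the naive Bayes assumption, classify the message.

legitimate

spam: 0.2 × 0.05 × 0.2 × (1−0.05) × 0.55 × 0.7 = 0.0007315
legitimate: 0.8 × 0.35 × 0.05 × (1−0.25) × 0.9 × 0.1 = 0.000945
Highest score → legitimate.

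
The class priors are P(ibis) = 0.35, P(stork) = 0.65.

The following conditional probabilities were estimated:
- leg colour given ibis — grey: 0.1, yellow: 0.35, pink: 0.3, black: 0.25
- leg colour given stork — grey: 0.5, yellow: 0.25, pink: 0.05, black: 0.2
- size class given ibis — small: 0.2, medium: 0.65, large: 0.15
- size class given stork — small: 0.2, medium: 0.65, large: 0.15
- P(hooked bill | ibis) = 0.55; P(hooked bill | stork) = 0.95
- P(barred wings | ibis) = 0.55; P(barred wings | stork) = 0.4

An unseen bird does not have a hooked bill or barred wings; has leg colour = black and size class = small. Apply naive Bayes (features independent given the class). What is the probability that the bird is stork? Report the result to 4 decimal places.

ibis: 0.35 × 0.25 × 0.2 × (1−0.55) × (1−0.55) = 0.00354375
stork: 0.65 × 0.2 × 0.2 × (1−0.95) × (1−0.4) = 0.00078
P(stork | x) = 0.00078 / 0.00432375 ≈ 0.1804

0.1804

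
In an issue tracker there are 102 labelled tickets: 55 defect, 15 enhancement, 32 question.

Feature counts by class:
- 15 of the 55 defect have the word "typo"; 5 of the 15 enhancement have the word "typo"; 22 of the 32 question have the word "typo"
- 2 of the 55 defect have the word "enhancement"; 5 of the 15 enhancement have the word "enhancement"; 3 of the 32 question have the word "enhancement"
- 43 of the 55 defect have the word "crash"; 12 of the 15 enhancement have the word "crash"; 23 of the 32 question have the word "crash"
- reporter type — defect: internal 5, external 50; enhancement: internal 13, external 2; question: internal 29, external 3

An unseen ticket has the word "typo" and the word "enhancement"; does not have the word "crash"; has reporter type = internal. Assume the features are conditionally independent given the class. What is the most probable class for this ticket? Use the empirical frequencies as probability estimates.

defect: (55/102) × (15/55) × (2/55) × (12/55) × (5/55) ≈ 0.000106068
enhancement: (15/102) × (5/15) × (5/15) × (3/15) × (13/15) ≈ 0.00283224
question: (32/102) × (22/32) × (3/32) × (9/32) × (29/32) ≈ 0.00515388
Highest score → question.

question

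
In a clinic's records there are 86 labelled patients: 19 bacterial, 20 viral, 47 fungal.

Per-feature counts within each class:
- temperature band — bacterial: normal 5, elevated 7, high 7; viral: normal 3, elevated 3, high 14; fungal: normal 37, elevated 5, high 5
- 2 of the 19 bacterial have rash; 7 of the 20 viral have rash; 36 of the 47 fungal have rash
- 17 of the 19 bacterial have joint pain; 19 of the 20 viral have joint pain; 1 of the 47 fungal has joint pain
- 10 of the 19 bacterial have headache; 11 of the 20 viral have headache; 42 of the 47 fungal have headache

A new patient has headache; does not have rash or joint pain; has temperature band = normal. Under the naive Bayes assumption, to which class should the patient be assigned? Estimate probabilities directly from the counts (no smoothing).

bacterial: (19/86) × (5/19) × (17/19) × (2/19) × (10/19) ≈ 0.00288197
viral: (20/86) × (3/20) × (13/20) × (1/20) × (11/20) ≈ 0.000623547
fungal: (47/86) × (37/47) × (11/47) × (46/47) × (42/47) ≈ 0.0880663
Highest score → fungal.

fungal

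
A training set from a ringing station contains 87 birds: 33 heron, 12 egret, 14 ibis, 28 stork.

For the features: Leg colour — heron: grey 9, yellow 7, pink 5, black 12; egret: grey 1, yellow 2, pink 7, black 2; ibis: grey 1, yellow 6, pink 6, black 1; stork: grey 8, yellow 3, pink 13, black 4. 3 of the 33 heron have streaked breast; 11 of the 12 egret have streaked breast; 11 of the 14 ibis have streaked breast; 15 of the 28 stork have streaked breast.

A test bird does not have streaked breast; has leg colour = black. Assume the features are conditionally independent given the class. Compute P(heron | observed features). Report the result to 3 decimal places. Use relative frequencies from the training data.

heron: (33/87) × (12/33) × (30/33) ≈ 0.125392
egret: (12/87) × (2/12) × (1/12) ≈ 0.00191571
ibis: (14/87) × (1/14) × (3/14) ≈ 0.00246305
stork: (28/87) × (4/28) × (13/28) ≈ 0.0213465
P(heron | x) = 0.125392 / 0.15111726 ≈ 0.830

0.830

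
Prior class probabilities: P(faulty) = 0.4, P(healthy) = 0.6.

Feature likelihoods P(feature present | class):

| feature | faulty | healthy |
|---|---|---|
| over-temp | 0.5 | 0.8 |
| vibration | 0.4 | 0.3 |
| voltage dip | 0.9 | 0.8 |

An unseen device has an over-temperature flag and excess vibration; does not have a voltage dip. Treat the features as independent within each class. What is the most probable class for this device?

faulty: 0.4 × 0.5 × 0.4 × (1−0.9) = 0.008
healthy: 0.6 × 0.8 × 0.3 × (1−0.8) = 0.0288
Highest score → healthy.

healthy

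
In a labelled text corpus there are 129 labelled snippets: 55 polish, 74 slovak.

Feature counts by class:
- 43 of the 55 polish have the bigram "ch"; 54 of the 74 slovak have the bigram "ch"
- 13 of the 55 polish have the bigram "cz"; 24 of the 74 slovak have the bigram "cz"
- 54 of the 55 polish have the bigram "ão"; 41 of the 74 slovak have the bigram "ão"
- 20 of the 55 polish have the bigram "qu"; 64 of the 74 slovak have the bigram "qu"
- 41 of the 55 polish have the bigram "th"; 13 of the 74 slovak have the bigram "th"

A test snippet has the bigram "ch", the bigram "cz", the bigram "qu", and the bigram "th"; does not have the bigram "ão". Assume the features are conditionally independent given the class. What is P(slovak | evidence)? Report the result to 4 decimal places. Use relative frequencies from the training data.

0.9595

polish: (55/129) × (43/55) × (13/55) × (1/55) × (20/55) × (41/55) ≈ 0.000388316
slovak: (74/129) × (54/74) × (24/74) × (33/74) × (64/74) × (13/74) ≈ 0.00919868
P(slovak | x) = 0.00919868 / 0.009586996 ≈ 0.9595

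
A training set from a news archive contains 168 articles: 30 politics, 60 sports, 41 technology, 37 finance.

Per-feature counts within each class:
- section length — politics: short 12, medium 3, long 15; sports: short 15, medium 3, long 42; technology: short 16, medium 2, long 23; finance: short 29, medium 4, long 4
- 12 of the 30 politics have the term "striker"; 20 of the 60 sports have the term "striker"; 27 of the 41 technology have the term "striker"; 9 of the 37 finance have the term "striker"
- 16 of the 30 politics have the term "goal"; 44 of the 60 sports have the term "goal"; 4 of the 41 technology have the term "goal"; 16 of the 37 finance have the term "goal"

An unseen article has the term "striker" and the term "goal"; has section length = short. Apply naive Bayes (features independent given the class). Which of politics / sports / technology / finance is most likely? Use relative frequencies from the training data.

sports

politics: (30/168) × (12/30) × (12/30) × (16/30) ≈ 0.0152381
sports: (60/168) × (15/60) × (20/60) × (44/60) ≈ 0.0218254
technology: (41/168) × (16/41) × (27/41) × (4/41) ≈ 0.00611881
finance: (37/168) × (29/37) × (9/37) × (16/37) ≈ 0.0181572
Highest score → sports.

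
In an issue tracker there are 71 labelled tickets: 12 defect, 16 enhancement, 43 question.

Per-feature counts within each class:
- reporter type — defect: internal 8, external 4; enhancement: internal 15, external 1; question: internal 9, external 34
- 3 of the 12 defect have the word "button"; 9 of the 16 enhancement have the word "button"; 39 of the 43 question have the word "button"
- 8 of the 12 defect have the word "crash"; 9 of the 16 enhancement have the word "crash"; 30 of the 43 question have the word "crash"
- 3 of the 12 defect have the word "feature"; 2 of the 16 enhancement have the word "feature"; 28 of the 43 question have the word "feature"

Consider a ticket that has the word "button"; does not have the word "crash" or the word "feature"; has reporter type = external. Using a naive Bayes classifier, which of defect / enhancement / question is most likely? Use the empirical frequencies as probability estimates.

defect: (12/71) × (4/12) × (3/12) × (4/12) × (9/12) ≈ 0.00352113
enhancement: (16/71) × (1/16) × (9/16) × (7/16) × (14/16) ≈ 0.00303285
question: (43/71) × (34/43) × (39/43) × (13/43) × (15/43) ≈ 0.0458052
Highest score → question.

question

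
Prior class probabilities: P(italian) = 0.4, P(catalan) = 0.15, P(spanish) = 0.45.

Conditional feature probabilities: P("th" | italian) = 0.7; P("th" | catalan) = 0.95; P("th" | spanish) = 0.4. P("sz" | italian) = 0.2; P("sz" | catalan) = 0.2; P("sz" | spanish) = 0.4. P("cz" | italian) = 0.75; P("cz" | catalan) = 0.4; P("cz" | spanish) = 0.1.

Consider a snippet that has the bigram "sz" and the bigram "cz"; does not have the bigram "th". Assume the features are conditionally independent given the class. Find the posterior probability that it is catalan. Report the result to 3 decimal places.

italian: 0.4 × (1−0.7) × 0.2 × 0.75 = 0.018
catalan: 0.15 × (1−0.95) × 0.2 × 0.4 = 0.0006
spanish: 0.45 × (1−0.4) × 0.4 × 0.1 = 0.0108
P(catalan | x) = 0.0006 / 0.0294 ≈ 0.020

0.020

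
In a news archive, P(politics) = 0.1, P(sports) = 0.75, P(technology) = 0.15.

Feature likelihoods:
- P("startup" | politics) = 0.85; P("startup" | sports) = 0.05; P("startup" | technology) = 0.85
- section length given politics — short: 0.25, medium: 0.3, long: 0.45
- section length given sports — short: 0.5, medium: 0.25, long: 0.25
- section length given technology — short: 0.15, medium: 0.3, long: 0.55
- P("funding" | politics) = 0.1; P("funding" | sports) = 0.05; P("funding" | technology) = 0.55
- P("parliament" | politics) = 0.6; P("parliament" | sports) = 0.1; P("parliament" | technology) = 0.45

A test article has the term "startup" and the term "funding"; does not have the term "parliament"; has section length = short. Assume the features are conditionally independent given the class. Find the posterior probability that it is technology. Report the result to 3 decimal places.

0.774

politics: 0.1 × 0.85 × 0.25 × 0.1 × (1−0.6) = 0.00085
sports: 0.75 × 0.05 × 0.5 × 0.05 × (1−0.1) = 0.00084375
technology: 0.15 × 0.85 × 0.15 × 0.55 × (1−0.45) = 0.0057853125
P(technology | x) = 0.0057853125 / 0.0074790625 ≈ 0.774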